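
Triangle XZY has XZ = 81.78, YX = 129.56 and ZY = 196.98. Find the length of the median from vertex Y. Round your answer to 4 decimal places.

Median from Y: ½√(2·ZY² + 2·YX² − XZ²) ≈ 161.62.

161.6214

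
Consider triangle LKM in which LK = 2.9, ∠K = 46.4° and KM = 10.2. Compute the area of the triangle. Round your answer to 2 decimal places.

Area = ½·LK·KM·sin K ≈ 10.711.

area ≈ 10.71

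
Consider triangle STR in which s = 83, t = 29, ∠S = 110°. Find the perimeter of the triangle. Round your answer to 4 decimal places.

Law of sines: sin T = t·sin S/s ≈ 0.32833.
Since s ≥ t, only the acute value applies: ∠T ≈ 19.17°.
Then ∠R = 180° − ∠S − ∠T ≈ 50.83°.
Law of sines gives r = s·sin R/sin S ≈ 68.48.
Semiperimeter p = (83+29+68.48)/2 = 90.24.
Perimeter = 83 + 29 + 68.48 = 180.48.

perimeter ≈ 180.4803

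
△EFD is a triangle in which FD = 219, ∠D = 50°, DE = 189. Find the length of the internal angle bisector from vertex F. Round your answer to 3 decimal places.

By the law of cosines, EF² = FD² + DE² − 2·FD·DE·cos D = 30471, so EF ≈ 174.56.
Law of cosines again: cos F = (EF² + FD² − DE²)/(2·EF·FD) ≈ 0.55863, so ∠F ≈ 56.04°.
The bisector from F has length 2·EF·FD·cos(∠F/2)/(EF+FD) ≈ 171.5.

t_F ≈ 171.499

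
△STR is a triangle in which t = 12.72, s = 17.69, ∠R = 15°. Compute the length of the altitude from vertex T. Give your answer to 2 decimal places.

By the law of cosines, r² = s² + t² − 2·s·t·cos R = 40.035, so r ≈ 6.3274.
Area = ½·s·t·sin R ≈ 29.119.
The altitude from T has length 2·area/t ≈ 4.5785.

4.58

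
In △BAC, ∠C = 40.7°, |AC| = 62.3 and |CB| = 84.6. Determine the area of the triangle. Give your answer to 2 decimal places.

area ≈ 1718.47

Area = ½·|AC|·|CB|·sin C ≈ 1718.5.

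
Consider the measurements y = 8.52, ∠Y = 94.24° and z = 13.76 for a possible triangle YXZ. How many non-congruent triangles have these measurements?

z·sin Y = 13.76·sin(94.24°) ≈ 13.72.
Since ∠Y is not acute, a triangle exists only if y > z; here y ≤ z, so there is no triangle.

0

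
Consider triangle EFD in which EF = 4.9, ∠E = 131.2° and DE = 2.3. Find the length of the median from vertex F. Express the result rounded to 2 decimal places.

By the law of cosines, FD² = DE² + EF² − 2·DE·EF·cos E = 44.147, so FD ≈ 6.6443.
Median from F: ½√(2·EF² + 2·FD² − DE²) ≈ 5.7233.

m_F ≈ 5.72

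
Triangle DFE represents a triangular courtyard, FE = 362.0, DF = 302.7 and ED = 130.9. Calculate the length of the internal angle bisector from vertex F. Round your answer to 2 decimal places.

By the law of cosines, cos F = (DF² + FE² − ED²) / (2·DF·FE) ≈ 0.93786, so ∠F ≈ 20.30°.
The bisector from F has length 2·DF·FE·cos(∠F/2)/(DF+FE) ≈ 324.54.

t_F ≈ 324.54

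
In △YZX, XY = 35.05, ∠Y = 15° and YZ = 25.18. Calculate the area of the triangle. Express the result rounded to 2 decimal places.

Area = ½·XY·YZ·sin Y ≈ 114.21.

114.21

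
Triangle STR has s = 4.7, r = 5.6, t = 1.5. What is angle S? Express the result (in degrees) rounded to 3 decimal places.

46.708

By the law of cosines, cos S = (t² + r² − s²) / (2·t·r) ≈ 0.68571, so ∠S ≈ 46.71°.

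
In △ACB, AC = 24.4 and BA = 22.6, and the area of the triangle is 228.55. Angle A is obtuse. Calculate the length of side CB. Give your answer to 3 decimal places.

41.509

From area = ½·BA·AC·sin A, we get sin A = 2·area/(BA·AC) ≈ 0.82892.
Taking the obtuse solution, ∠A ≈ 124.01°.
Law of cosines then gives CB ≈ 41.509.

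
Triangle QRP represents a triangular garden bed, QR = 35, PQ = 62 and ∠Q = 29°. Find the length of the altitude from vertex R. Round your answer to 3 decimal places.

By the law of cosines, RP² = PQ² + QR² − 2·PQ·QR·cos Q = 1273.2, so RP ≈ 35.681.
Area = ½·PQ·QR·sin Q ≈ 526.02.
The altitude from R has length 2·area/PQ ≈ 16.968.

h_R ≈ 16.968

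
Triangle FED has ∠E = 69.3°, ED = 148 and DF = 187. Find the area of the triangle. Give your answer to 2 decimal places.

Law of sines: sin F = ED·sin E/DF ≈ 0.74035.
Since DF ≥ ED, only the acute value applies: ∠F ≈ 47.76°.
Then ∠D = 180° − ∠E − ∠F ≈ 62.94°.
Law of sines gives FE = DF·sin D/sin E ≈ 178.02.
Area = ½·DF·ED·sin D ≈ 12323.

area ≈ 12323.01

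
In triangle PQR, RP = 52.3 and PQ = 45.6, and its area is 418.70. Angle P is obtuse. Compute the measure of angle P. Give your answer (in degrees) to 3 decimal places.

From area = ½·RP·PQ·sin P, we get sin P = 2·area/(RP·PQ) ≈ 0.35113.
Taking the obtuse solution, ∠P ≈ 159.44°.

∠P ≈ 159.444°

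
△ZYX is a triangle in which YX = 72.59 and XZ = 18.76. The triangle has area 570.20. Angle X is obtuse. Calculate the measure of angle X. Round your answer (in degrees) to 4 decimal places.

∠X ≈ 123.1305°

From area = ½·YX·XZ·sin X, we get sin X = 2·area/(YX·XZ) ≈ 0.83743.
Taking the obtuse solution, ∠X ≈ 123.13°.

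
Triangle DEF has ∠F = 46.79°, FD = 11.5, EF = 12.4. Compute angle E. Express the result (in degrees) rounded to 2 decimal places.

By the law of cosines, DE² = EF² + FD² − 2·EF·FD·cos F = 90.741, so DE ≈ 9.5258.
Law of cosines again: cos E = (DE² + EF² − FD²)/(2·DE·EF) ≈ 0.47516, so ∠E ≈ 61.63°.

∠E ≈ 61.63°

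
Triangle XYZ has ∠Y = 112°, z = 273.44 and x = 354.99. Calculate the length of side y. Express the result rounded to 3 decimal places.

By the law of cosines, y² = z² + x² − 2·z·x·cos Y = 2.7351e+05, so y ≈ 522.98.

522.984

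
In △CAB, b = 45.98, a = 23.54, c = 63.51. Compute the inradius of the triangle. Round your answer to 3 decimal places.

Semiperimeter s = (63.51 + 23.54 + 45.98)/2 = 66.515.
Heron's formula: area = √(66.515·3.005·42.975·20.535) ≈ 419.99.
Inradius = area/s = 419.99/66.515 ≈ 6.3142.

r ≈ 6.314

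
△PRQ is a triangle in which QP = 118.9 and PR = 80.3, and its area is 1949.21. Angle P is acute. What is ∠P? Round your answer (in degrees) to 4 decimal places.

From area = ½·QP·PR·sin P, we get sin P = 2·area/(QP·PR) ≈ 0.40831.
Taking the acute solution, ∠P ≈ 24.10°.

∠P ≈ 24.0988°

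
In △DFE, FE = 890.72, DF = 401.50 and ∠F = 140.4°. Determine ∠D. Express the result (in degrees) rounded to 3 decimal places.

By the law of cosines, ED² = DF² + FE² − 2·DF·FE·cos F = 1.5057e+06, so ED ≈ 1227.1.
Law of cosines again: cos D = (ED² + DF² − FE²)/(2·ED·DF) ≈ 0.88651, so ∠D ≈ 27.56°.

∠D ≈ 27.562°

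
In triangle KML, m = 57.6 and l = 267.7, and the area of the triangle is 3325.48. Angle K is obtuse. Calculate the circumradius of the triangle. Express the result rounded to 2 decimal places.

R ≈ 371.67

From area = ½·m·l·sin K, we get sin K = 2·area/(m·l) ≈ 0.43133.
Taking the obtuse solution, ∠K ≈ 154.45°.
Law of cosines then gives k ≈ 320.63.
Circumradius = k/(2 sin K) ≈ 371.67.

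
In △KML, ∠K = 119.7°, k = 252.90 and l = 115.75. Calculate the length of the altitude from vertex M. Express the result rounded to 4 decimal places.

Law of sines: sin L = l·sin K/k ≈ 0.39756.
Since k ≥ l, only the acute value applies: ∠L ≈ 23.43°.
Then ∠M = 180° − ∠K − ∠L ≈ 36.87°.
Law of sines gives m = k·sin M/sin K ≈ 174.71.
Area = ½·k·l·sin M ≈ 8782.8.
The altitude from M has length 2·area/m ≈ 100.54.

h_M ≈ 100.5441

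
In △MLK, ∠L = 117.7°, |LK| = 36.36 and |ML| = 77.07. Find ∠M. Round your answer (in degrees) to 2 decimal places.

18.91

By the law of cosines, |KM|² = |ML|² + |LK|² − 2·|ML|·|LK|·cos L = 9867.1, so |KM| ≈ 99.333.
Law of cosines again: cos M = (|KM|² + |ML|² − |LK|²)/(2·|KM|·|ML|) ≈ 0.94603, so ∠M ≈ 18.91°.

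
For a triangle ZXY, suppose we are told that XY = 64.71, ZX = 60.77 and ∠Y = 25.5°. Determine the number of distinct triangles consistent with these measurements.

XY·sin Y = 64.71·sin(25.5°) ≈ 27.86.
Since XY sin Y < ZX < XY (27.86 < 60.77 < 64.71), two triangles exist.

2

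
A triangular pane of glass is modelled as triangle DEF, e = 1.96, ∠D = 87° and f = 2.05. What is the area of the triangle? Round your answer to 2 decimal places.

Area = ½·e·f·sin D ≈ 2.0062.

2.01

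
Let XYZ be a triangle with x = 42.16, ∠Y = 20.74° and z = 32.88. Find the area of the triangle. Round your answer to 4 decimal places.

Area = ½·z·x·sin Y ≈ 245.45.

area ≈ 245.4497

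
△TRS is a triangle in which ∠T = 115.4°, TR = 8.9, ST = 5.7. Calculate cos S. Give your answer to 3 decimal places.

By the law of cosines, RS² = ST² + TR² − 2·ST·TR·cos T = 155.22, so RS ≈ 12.459.
Law of cosines again: cos S = (RS² + ST² − TR²)/(2·RS·ST) ≈ 0.76392, so ∠S ≈ 40.19°.

cos S ≈ 0.764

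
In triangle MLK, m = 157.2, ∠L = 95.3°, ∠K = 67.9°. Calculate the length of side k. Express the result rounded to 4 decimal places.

503.9248

The third angle is ∠M = 180° − ∠L − ∠K = 16.80°.
Law of sines: k = m·sin K/sin M ≈ 503.92.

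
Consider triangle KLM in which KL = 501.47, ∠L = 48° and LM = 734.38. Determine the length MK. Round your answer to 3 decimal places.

545.844

By the law of cosines, MK² = KL² + LM² − 2·KL·LM·cos L = 2.9795e+05, so MK ≈ 545.84.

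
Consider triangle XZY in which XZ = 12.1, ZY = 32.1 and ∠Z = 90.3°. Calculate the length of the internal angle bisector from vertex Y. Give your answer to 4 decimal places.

By the law of cosines, YX² = XZ² + ZY² − 2·XZ·ZY·cos Z = 1180.9, so YX ≈ 34.364.
Law of cosines again: cos Y = (ZY² + YX² − XZ²)/(2·ZY·YX) ≈ 0.93596, so ∠Y ≈ 20.62°.
The bisector from Y has length 2·ZY·YX·cos(∠Y/2)/(ZY+YX) ≈ 32.658.

t_Y ≈ 32.6577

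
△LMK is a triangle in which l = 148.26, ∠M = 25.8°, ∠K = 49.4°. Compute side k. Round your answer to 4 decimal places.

The third angle is ∠L = 180° − ∠M − ∠K = 104.80°.
Law of sines: k = l·sin K/sin L ≈ 116.43.

116.4324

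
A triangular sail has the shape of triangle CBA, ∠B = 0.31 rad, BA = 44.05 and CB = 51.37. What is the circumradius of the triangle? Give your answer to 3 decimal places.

26.897

By the law of cosines, AC² = CB² + BA² − 2·CB·BA·cos B = 269.31, so AC ≈ 16.411.
Area = ½·CB·BA·sin B ≈ 345.15.
Circumradius = AC/(2 sin B) ≈ 26.897.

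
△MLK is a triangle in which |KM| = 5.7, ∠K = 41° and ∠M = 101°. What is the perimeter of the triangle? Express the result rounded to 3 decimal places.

The third angle is ∠L = 180° − ∠K − ∠M = 38.00°.
Law of sines: |LK| = |KM|·sin M/sin L ≈ 9.0882.
Law of sines: |ML| = |KM|·sin K/sin L ≈ 6.074.
Semiperimeter s = (9.0882+5.7+6.074)/2 = 10.431.
Perimeter = 9.0882 + 5.7 + 6.074 = 20.862.

perimeter ≈ 20.862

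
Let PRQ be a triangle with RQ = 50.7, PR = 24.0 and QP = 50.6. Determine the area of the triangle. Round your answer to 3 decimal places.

590.490

Semiperimeter s = (50.7 + 50.6 + 24)/2 = 62.65.
Heron's formula: area = √(62.65·11.95·12.05·38.65) ≈ 590.49.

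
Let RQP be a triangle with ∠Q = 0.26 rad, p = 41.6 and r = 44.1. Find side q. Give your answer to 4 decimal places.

By the law of cosines, q² = p² + r² − 2·p·r·cos Q = 129.57, so q ≈ 11.383.

11.3828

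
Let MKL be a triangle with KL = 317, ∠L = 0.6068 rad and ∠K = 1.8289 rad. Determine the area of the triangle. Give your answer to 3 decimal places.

The third angle is ∠M = π − ∠K − ∠L = 0.7059 rad.
Law of sines: LM = KL·sin K/sin M ≈ 472.47.
Law of sines: MK = KL·sin L/sin M ≈ 278.65.
Area = ½·KL·LM·sin L ≈ 42704.

area ≈ 42703.675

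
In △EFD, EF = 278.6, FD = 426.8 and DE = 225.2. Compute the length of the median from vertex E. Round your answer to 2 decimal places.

Median from E: ½√(2·DE² + 2·EF² − FD²) ≈ 136.48.

m_E ≈ 136.48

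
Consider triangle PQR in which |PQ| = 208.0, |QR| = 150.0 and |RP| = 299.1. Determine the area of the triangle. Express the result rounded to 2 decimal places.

Semiperimeter s = (150 + 299.1 + 208)/2 = 328.55.
Heron's formula: area = √(328.55·178.55·29.45·120.55) ≈ 14431.

area ≈ 14431.35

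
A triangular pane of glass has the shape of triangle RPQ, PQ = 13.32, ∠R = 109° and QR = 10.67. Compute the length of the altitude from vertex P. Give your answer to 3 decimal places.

Law of sines: sin P = QR·sin R/PQ ≈ 0.75741.
Since PQ ≥ QR, only the acute value applies: ∠P ≈ 49.24°.
Then ∠Q = 180° − ∠R − ∠P ≈ 21.76°.
Law of sines gives RP = PQ·sin Q/sin R ≈ 5.2234.
Area = ½·PQ·QR·sin Q ≈ 26.348.
The altitude from P has length 2·area/QR ≈ 4.9388.

4.939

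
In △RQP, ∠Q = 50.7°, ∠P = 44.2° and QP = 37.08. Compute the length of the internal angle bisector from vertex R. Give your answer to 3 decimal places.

The third angle is ∠R = 180° − ∠Q − ∠P = 85.10°.
Law of sines: PR = QP·sin Q/sin R ≈ 28.799.
Law of sines: RQ = QP·sin P/sin R ≈ 25.946.
The bisector from R has length 2·PR·RQ·cos(∠R/2)/(PR+RQ) ≈ 20.11.

t_R ≈ 20.110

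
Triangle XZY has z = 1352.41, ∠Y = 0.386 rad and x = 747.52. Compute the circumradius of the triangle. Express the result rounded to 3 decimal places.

952.755

By the law of cosines, y² = x² + z² − 2·x·z·cos Y = 5.1466e+05, so y ≈ 717.4.
Area = ½·x·z·sin Y ≈ 1.903e+05.
Circumradius = y/(2 sin Y) ≈ 952.75.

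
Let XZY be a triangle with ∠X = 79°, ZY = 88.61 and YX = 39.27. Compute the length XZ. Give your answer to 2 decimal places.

87.28

Law of sines: sin Z = YX·sin X/ZY ≈ 0.43504.
Since ZY ≥ YX, only the acute value applies: ∠Z ≈ 25.79°.
Then ∠Y = 180° − ∠X − ∠Z ≈ 75.21°.
Law of sines gives XZ = ZY·sin Y/sin X ≈ 87.279.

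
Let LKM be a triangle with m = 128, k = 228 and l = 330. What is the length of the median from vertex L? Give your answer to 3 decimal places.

83.421

Median from L: ½√(2·k² + 2·m² − l²) ≈ 83.421.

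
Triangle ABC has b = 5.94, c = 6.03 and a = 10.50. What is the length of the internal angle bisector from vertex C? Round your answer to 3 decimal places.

By the law of cosines, cos C = (a² + b² − c²) / (2·a·b) ≈ 0.87520, so ∠C ≈ 28.93°.
The bisector from C has length 2·a·b·cos(∠C/2)/(a+b) ≈ 7.347.

7.347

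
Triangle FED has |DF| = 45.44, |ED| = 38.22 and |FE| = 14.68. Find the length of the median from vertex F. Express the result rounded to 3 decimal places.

Median from F: ½√(2·|DF|² + 2·|FE|² − |ED|²) ≈ 27.838.

m_F ≈ 27.838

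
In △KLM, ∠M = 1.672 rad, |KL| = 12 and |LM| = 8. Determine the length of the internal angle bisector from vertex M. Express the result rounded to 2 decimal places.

Law of sines: sin K = |LM|·sin M/|KL| ≈ 0.66326.
Since |KL| ≥ |LM|, only the acute value applies: ∠K ≈ 0.725 rad.
Then ∠L = π − ∠M − ∠K ≈ 0.744 rad.
Law of sines gives |MK| = |KL|·sin L/sin M ≈ 8.1725.
The bisector from M has length 2·|LM|·|MK|·cos(∠M/2)/(|LM|+|MK|) ≈ 5.4207.

t_M ≈ 5.42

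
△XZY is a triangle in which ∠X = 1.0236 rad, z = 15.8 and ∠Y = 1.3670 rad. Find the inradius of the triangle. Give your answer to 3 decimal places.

r ≈ 5.253

The third angle is ∠Z = π − ∠Y − ∠X = 0.7510 rad.
Law of sines: x = z·sin X/sin Z ≈ 19.774.
Law of sines: y = z·sin Y/sin Z ≈ 22.676.
Area = ½·z·x·sin Y ≈ 152.98.
Semiperimeter s = (19.774+15.8+22.676)/2 = 29.125.
Inradius = area/s = 152.98/29.125 ≈ 5.2526.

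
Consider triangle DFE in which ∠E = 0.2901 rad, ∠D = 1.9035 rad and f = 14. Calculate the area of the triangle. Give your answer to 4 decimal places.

area ≈ 32.6200

The third angle is ∠F = π − ∠E − ∠D = 0.9480 rad.
Law of sines: d = f·sin D/sin F ≈ 16.291.
Law of sines: e = f·sin E/sin F ≈ 4.9304.
Area = ½·f·d·sin E ≈ 32.62.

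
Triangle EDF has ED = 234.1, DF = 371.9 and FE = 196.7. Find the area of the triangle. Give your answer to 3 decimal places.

Semiperimeter s = (371.9 + 196.7 + 234.1)/2 = 401.35.
Heron's formula: area = √(401.35·29.45·204.65·167.25) ≈ 20114.

area ≈ 20113.758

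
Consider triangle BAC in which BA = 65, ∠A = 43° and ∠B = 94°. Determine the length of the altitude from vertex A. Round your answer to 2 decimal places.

The third angle is ∠C = 180° − ∠B − ∠A = 43.00°.
Law of sines: AC = BA·sin B/sin C ≈ 95.076.
Law of sines: CB = BA·sin A/sin C ≈ 65.
Area = ½·BA·AC·sin A ≈ 2107.4.
The altitude from A has length 2·area/CB ≈ 64.842.

h_A ≈ 64.84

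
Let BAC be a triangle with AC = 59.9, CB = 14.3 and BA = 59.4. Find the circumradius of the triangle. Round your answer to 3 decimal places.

R ≈ 30.059

By the law of cosines, cos B = (CB² + BA² − AC²) / (2·CB·BA) ≈ 0.08526, so ∠B ≈ 1.485 rad.
Circumradius = AC/(2 sin B) ≈ 30.059.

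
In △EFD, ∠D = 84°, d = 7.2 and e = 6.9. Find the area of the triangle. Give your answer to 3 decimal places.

9.953

Law of sines: sin E = e·sin D/d ≈ 0.95308.
Since d ≥ e, only the acute value applies: ∠E ≈ 72.38°.
Then ∠F = 180° − ∠D − ∠E ≈ 23.62°.
Law of sines gives f = d·sin F/sin D ≈ 2.9007.
Area = ½·d·e·sin F ≈ 9.9527.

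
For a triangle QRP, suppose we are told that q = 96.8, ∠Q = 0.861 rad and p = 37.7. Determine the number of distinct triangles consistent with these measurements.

1

p·sin Q = 37.7·sin(0.861 rad) ≈ 28.6.
Since q ≥ p, exactly one triangle exists.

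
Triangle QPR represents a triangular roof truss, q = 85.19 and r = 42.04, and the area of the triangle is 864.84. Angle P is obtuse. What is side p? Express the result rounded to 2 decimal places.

123.68

From area = ½·r·q·sin P, we get sin P = 2·area/(r·q) ≈ 0.48296.
Taking the obtuse solution, ∠P ≈ 151.12°.
Law of cosines then gives p ≈ 123.68.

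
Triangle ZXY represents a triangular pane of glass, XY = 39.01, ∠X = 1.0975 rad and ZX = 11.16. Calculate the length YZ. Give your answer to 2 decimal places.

35.35

By the law of cosines, YZ² = ZX² + XY² − 2·ZX·XY·cos X = 1249.4, so YZ ≈ 35.347.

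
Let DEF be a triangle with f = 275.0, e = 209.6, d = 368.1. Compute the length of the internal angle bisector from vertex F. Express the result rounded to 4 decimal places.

By the law of cosines, cos F = (d² + e² − f²) / (2·d·e) ≈ 0.67271, so ∠F ≈ 47.72°.
The bisector from F has length 2·d·e·cos(∠F/2)/(d+e) ≈ 244.28.

t_F ≈ 244.2758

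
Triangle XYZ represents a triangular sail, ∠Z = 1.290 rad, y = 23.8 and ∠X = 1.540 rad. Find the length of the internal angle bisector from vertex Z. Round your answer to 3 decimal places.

The third angle is ∠Y = π − ∠Z − ∠X = 0.312 rad.
Law of sines: x = y·sin X/sin Y ≈ 77.595.
Law of sines: z = y·sin Z/sin Y ≈ 74.591.
The bisector from Z has length 2·x·y·cos(∠Z/2)/(x+y) ≈ 29.109.

29.109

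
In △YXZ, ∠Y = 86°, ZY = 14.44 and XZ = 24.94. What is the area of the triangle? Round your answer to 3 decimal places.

153.892

Law of sines: sin X = ZY·sin Y/XZ ≈ 0.57758.
Since XZ ≥ ZY, only the acute value applies: ∠X ≈ 35.28°.
Then ∠Z = 180° − ∠Y − ∠X ≈ 58.72°.
Law of sines gives YX = XZ·sin Z/sin Y ≈ 21.367.
Area = ½·XZ·ZY·sin Z ≈ 153.89.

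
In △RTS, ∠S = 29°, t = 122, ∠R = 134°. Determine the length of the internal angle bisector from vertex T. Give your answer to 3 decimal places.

t_T ≈ 239.047

The third angle is ∠T = 180° − ∠S − ∠R = 17.00°.
Law of sines: r = t·sin R/sin T ≈ 300.16.
Law of sines: s = t·sin S/sin T ≈ 202.3.
The bisector from T has length 2·s·r·cos(∠T/2)/(s+r) ≈ 239.05.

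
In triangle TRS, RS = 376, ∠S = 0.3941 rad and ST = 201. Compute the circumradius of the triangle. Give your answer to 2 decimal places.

267.54

By the law of cosines, TR² = RS² + ST² − 2·RS·ST·cos S = 42212, so TR ≈ 205.46.
Area = ½·RS·ST·sin S ≈ 14510.
Circumradius = TR/(2 sin S) ≈ 267.54.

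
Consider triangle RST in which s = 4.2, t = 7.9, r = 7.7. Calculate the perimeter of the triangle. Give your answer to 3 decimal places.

perimeter ≈ 19.800

Perimeter = 7.7 + 4.2 + 7.9 = 19.8.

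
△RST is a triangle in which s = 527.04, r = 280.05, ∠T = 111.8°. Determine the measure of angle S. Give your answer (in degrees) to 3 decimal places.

∠S ≈ 45.806°

By the law of cosines, t² = r² + s² − 2·r·s·cos T = 4.6583e+05, so t ≈ 682.51.
Law of cosines again: cos S = (t² + r² − s²)/(2·t·r) ≈ 0.69709, so ∠S ≈ 45.81°.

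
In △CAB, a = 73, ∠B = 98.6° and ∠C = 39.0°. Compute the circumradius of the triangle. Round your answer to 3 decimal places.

The third angle is ∠A = 180° − ∠B − ∠C = 42.40°.
Law of sines: c = a·sin C/sin A ≈ 68.13.
Law of sines: b = a·sin B/sin A ≈ 107.04.
Circumradius = a/(2 sin A) ≈ 54.13.

R ≈ 54.130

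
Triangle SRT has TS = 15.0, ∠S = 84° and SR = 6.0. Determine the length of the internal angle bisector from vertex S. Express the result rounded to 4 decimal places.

By the law of cosines, RT² = TS² + SR² − 2·TS·SR·cos S = 242.18, so RT ≈ 15.562.
The bisector from S has length 2·TS·SR·cos(∠S/2)/(TS+SR) ≈ 6.3698.

6.3698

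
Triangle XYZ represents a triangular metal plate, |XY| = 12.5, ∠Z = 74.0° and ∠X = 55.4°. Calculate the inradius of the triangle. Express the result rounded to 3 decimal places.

The third angle is ∠Y = 180° − ∠Z − ∠X = 50.60°.
Law of sines: |YZ| = |XY|·sin X/sin Z ≈ 10.704.
Law of sines: |ZX| = |XY|·sin Y/sin Z ≈ 10.048.
Area = ½·|XY|·|YZ|·sin Y ≈ 51.695.
Semiperimeter s = (10.704+10.048+12.5)/2 = 16.626.
Inradius = area/s = 51.695/16.626 ≈ 3.1093.

3.109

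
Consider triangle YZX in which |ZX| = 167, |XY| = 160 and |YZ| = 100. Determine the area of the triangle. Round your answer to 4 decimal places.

area ≈ 7764.2630

Semiperimeter s = (167 + 160 + 100)/2 = 213.5.
Heron's formula: area = √(213.5·46.5·53.5·113.5) ≈ 7764.3.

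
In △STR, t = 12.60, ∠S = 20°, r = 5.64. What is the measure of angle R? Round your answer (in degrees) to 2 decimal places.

By the law of cosines, s² = t² + r² − 2·t·r·cos S = 57.013, so s ≈ 7.5507.
Law of cosines again: cos R = (s² + t² − r²)/(2·s·t) ≈ 0.96682, so ∠R ≈ 14.80°.

∠R ≈ 14.80°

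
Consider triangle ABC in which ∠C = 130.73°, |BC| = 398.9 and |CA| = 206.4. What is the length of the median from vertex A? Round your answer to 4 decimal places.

368.9216

By the law of cosines, |AB|² = |BC|² + |CA|² − 2·|BC|·|CA|·cos C = 3.0917e+05, so |AB| ≈ 556.03.
Median from A: ½√(2·|CA|² + 2·|AB|² − |BC|²) ≈ 368.92.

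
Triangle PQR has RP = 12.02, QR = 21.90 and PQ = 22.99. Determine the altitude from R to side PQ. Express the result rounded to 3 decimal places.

h_R ≈ 11.260

Semiperimeter s = (21.9 + 12.02 + 22.99)/2 = 28.455.
Heron's formula: area = √(28.455·6.555·16.435·5.465) ≈ 129.43.
The altitude from R has length 2·area/PQ ≈ 11.26.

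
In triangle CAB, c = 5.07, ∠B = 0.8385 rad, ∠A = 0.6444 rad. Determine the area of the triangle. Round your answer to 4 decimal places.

area ≈ 5.7637

The third angle is ∠C = π − ∠A − ∠B = 1.6587 rad.
Law of sines: a = c·sin A/sin C ≈ 3.0574.
Law of sines: b = c·sin B/sin C ≈ 3.7849.
Area = ½·c·a·sin B ≈ 5.7637.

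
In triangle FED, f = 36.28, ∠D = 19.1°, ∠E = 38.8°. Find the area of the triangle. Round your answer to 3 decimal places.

area ≈ 159.290

The third angle is ∠F = 180° − ∠E − ∠D = 122.10°.
Law of sines: e = f·sin E/sin F ≈ 26.836.
Law of sines: d = f·sin D/sin F ≈ 14.014.
Area = ½·f·e·sin D ≈ 159.29.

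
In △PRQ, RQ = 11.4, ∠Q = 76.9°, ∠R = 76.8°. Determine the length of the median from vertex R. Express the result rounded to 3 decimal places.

m_R ≈ 14.903

The third angle is ∠P = 180° − ∠R − ∠Q = 26.30°.
Law of sines: QP = RQ·sin R/sin P ≈ 25.05.
Law of sines: PR = RQ·sin Q/sin P ≈ 25.06.
Median from R: ½√(2·PR² + 2·RQ² − QP²) ≈ 14.903.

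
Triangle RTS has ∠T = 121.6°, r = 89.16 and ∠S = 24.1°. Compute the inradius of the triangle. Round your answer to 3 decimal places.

17.004

The third angle is ∠R = 180° − ∠T − ∠S = 34.30°.
Law of sines: t = r·sin T/sin R ≈ 134.76.
Law of sines: s = r·sin S/sin R ≈ 64.605.
Area = ½·r·t·sin S ≈ 2453.1.
Semiperimeter p = (89.16+134.76+64.605)/2 = 144.26.
Inradius = area/p = 2453.1/144.26 ≈ 17.004.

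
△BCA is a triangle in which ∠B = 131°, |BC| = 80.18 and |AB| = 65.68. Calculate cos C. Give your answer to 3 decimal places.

By the law of cosines, |CA|² = |AB|² + |BC|² − 2·|AB|·|BC|·cos B = 17653, so |CA| ≈ 132.86.
Law of cosines again: cos C = (|BC|² + |CA|² − |AB|²)/(2·|BC|·|CA|) ≈ 0.92780, so ∠C ≈ 21.91°.

0.928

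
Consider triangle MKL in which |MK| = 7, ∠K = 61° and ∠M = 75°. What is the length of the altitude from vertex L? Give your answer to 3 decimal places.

h_L ≈ 8.513

The third angle is ∠L = 180° − ∠M − ∠K = 44.00°.
Law of sines: |KL| = |MK|·sin M/sin L ≈ 9.7335.
Law of sines: |LM| = |MK|·sin K/sin L ≈ 8.8135.
Area = ½·|MK|·|KL|·sin K ≈ 29.796.
The altitude from L has length 2·area/|MK| ≈ 8.5131.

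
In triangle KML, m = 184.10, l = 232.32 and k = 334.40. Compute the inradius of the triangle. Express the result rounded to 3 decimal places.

Semiperimeter s = (334.4 + 184.1 + 232.32)/2 = 375.41.
Heron's formula: area = √(375.41·41.01·191.31·143.09) ≈ 20529.
Inradius = area/s = 20529/375.41 ≈ 54.685.

54.685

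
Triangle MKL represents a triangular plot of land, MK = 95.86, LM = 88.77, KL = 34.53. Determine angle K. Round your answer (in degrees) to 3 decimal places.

∠K ≈ 67.800°

By the law of cosines, cos K = (MK² + KL² − LM²) / (2·MK·KL) ≈ 0.37784, so ∠K ≈ 67.80°.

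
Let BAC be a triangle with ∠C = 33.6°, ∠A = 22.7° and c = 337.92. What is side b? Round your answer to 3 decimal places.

508.020

The third angle is ∠B = 180° − ∠A − ∠C = 123.70°.
Law of sines: b = c·sin B/sin C ≈ 508.02.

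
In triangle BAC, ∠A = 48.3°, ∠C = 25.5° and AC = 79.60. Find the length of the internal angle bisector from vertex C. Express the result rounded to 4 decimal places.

67.9194

The third angle is ∠B = 180° − ∠A − ∠C = 106.20°.
Law of sines: CB = AC·sin A/sin B ≈ 61.89.
Law of sines: BA = AC·sin C/sin B ≈ 35.686.
The bisector from C has length 2·AC·CB·cos(∠C/2)/(AC+CB) ≈ 67.919.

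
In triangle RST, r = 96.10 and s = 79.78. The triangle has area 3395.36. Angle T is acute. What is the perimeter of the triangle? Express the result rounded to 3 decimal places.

perimeter ≈ 267.978

From area = ½·r·s·sin T, we get sin T = 2·area/(r·s) ≈ 0.88572.
Taking the acute solution, ∠T ≈ 62.34°.
Law of cosines then gives t ≈ 92.098.
Perimeter = 96.1 + 79.78 + 92.098 = 267.98.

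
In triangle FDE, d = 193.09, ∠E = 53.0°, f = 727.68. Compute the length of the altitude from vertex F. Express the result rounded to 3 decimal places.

h_F ≈ 154.209

By the law of cosines, e² = f² + d² − 2·f·d·cos E = 3.9768e+05, so e ≈ 630.62.
Area = ½·f·d·sin E ≈ 56107.
The altitude from F has length 2·area/f ≈ 154.21.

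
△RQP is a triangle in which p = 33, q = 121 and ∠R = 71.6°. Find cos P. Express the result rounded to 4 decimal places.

By the law of cosines, r² = q² + p² − 2·q·p·cos R = 13209, so r ≈ 114.93.
Law of cosines again: cos P = (r² + q² − p²)/(2·r·q) ≈ 0.96217, so ∠P ≈ 15.81°.

0.9622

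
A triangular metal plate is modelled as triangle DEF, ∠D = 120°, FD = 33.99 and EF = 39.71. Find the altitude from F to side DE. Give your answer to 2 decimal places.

Law of sines: sin E = FD·sin D/EF ≈ 0.74128.
Since EF ≥ FD, only the acute value applies: ∠E ≈ 47.84°.
Then ∠F = 180° − ∠D − ∠E ≈ 12.16°.
Law of sines gives DE = EF·sin F/sin D ≈ 9.6582.
Area = ½·EF·FD·sin F ≈ 142.15.
The altitude from F has length 2·area/DE ≈ 29.436.

h_F ≈ 29.44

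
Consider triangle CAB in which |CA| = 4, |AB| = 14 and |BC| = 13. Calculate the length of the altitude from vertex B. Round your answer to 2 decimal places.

h_B ≈ 12.93

Semiperimeter s = (14 + 13 + 4)/2 = 15.5.
Heron's formula: area = √(15.5·1.5·2.5·11.5) ≈ 25.854.
The altitude from B has length 2·area/|CA| ≈ 12.927.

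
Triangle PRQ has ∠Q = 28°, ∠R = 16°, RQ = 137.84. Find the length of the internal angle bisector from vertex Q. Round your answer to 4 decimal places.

The third angle is ∠P = 180° − ∠R − ∠Q = 136.00°.
Law of sines: QP = RQ·sin R/sin P ≈ 54.694.
Law of sines: PR = RQ·sin Q/sin P ≈ 93.157.
The bisector from Q has length 2·RQ·QP·cos(∠Q/2)/(RQ+QP) ≈ 75.988.

75.9877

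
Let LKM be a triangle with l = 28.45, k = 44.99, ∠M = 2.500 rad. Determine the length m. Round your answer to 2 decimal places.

By the law of cosines, m² = l² + k² − 2·l·k·cos M = 4884.4, so m ≈ 69.888.

69.89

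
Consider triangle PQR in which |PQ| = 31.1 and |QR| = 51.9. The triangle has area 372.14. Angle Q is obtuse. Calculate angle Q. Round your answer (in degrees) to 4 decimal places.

From area = ½·|PQ|·|QR|·sin Q, we get sin Q = 2·area/(|PQ|·|QR|) ≈ 0.46111.
Taking the obtuse solution, ∠Q ≈ 152.54°.

152.5410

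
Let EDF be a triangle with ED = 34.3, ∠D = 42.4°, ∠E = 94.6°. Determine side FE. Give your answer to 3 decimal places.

The third angle is ∠F = 180° − ∠E − ∠D = 43.00°.
Law of sines: FE = ED·sin D/sin F ≈ 33.913.

33.913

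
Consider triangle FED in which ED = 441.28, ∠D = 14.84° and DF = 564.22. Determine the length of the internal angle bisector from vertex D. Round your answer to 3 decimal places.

By the law of cosines, FE² = ED² + DF² − 2·ED·DF·cos D = 31724, so FE ≈ 178.11.
The bisector from D has length 2·ED·DF·cos(∠D/2)/(ED+DF) ≈ 491.09.

t_D ≈ 491.087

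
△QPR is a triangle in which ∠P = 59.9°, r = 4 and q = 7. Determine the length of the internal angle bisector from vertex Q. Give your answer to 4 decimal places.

t_Q ≈ 3.5459

By the law of cosines, p² = r² + q² − 2·r·q·cos P = 36.915, so p ≈ 6.0758.
Law of cosines again: cos Q = (p² + r² − q²)/(2·p·r) ≈ 0.08055, so ∠Q ≈ 85.38°.
The bisector from Q has length 2·p·r·cos(∠Q/2)/(p+r) ≈ 3.5459.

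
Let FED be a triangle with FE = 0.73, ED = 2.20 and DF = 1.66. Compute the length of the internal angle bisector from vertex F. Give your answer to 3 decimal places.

By the law of cosines, cos F = (DF² + FE² − ED²) / (2·DF·FE) ≈ -0.64016, so ∠F ≈ 2.2655 rad.
The bisector from F has length 2·DF·FE·cos(∠F/2)/(DF+FE) ≈ 0.43013.

t_F ≈ 0.430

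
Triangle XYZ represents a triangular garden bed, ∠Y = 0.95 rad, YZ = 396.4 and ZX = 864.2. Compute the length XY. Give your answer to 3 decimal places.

1032.374

Law of sines: sin X = YZ·sin Y/ZX ≈ 0.37311.
Since ZX ≥ YZ, only the acute value applies: ∠X ≈ 0.382 rad.
Then ∠Z = π − ∠Y − ∠X ≈ 1.809 rad.
Law of sines gives XY = ZX·sin Z/sin Y ≈ 1032.4.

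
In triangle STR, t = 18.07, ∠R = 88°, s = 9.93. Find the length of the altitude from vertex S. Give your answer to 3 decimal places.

By the law of cosines, r² = s² + t² − 2·s·t·cos R = 412.61, so r ≈ 20.313.
Area = ½·s·t·sin R ≈ 89.663.
The altitude from S has length 2·area/s ≈ 18.059.

18.059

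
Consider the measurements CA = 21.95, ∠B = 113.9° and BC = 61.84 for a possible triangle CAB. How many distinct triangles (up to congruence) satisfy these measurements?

0

BC·sin B = 61.84·sin(113.9°) ≈ 56.54.
Since ∠B is not acute, a triangle exists only if CA > BC; here CA ≤ BC, so there is no triangle.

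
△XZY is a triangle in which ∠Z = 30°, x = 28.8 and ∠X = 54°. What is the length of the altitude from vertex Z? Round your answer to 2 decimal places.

The third angle is ∠Y = 180° − ∠X − ∠Z = 96.00°.
Law of sines: z = x·sin Z/sin X ≈ 17.799.
Law of sines: y = x·sin Y/sin X ≈ 35.404.
Area = ½·x·z·sin Y ≈ 254.91.
The altitude from Z has length 2·area/z ≈ 28.642.

h_Z ≈ 28.64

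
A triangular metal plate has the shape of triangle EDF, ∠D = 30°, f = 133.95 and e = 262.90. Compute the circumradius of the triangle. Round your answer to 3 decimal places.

By the law of cosines, d² = f² + e² − 2·f·e·cos D = 26064, so d ≈ 161.44.
Area = ½·f·e·sin D ≈ 8803.9.
Circumradius = d/(2 sin D) ≈ 161.44.

161.444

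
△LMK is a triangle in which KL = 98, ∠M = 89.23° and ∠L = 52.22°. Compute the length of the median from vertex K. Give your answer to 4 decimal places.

The third angle is ∠K = 180° − ∠L − ∠M = 38.55°.
Law of sines: MK = KL·sin L/sin M ≈ 77.463.
Law of sines: LM = KL·sin K/sin M ≈ 61.079.
Median from K: ½√(2·MK² + 2·KL² − LM²) ≈ 82.883.

82.8831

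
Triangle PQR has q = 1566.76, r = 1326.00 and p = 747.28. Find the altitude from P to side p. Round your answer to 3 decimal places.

Semiperimeter s = (747.28 + 1566.8 + 1326)/2 = 1820.
Heron's formula: area = √(1820·1072.7·253.26·494.02) ≈ 4.9424e+05.
The altitude from P has length 2·area/p ≈ 1322.8.

1322.780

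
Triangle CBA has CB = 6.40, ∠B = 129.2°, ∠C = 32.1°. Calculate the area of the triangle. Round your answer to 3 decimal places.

The third angle is ∠A = 180° − ∠C − ∠B = 18.70°.
Law of sines: BA = CB·sin C/sin A ≈ 10.608.
Law of sines: AC = CB·sin B/sin A ≈ 15.469.
Area = ½·CB·BA·sin B ≈ 26.305.

area ≈ 26.305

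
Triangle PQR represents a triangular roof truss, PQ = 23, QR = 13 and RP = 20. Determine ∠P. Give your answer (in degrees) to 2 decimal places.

By the law of cosines, cos P = (RP² + PQ² − QR²) / (2·RP·PQ) ≈ 0.82609, so ∠P ≈ 34.30°.

34.30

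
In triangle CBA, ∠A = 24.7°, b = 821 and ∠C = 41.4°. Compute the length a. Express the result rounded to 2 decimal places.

375.24

The third angle is ∠B = 180° − ∠A − ∠C = 113.90°.
Law of sines: a = b·sin A/sin B ≈ 375.24.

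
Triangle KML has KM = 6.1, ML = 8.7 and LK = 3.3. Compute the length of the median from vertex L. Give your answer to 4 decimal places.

m_L ≈ 5.8299

Median from L: ½√(2·ML² + 2·LK² − KM²) ≈ 5.8299.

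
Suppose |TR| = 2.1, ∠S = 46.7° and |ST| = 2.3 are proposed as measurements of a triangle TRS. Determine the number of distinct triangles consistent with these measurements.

|ST|·sin S = 2.3·sin(46.7°) ≈ 1.674.
Since |ST| sin S < |TR| < |ST| (1.674 < 2.1 < 2.3), two triangles exist.

2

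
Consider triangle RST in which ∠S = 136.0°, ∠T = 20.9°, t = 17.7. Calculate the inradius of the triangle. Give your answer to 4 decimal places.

3.3413

The third angle is ∠R = 180° − ∠S − ∠T = 23.10°.
Law of sines: r = t·sin R/sin T ≈ 19.466.
Law of sines: s = t·sin S/sin T ≈ 34.466.
Area = ½·t·r·sin S ≈ 119.67.
Semiperimeter p = (19.466+34.466+17.7)/2 = 35.816.
Inradius = area/p = 119.67/35.816 ≈ 3.3413.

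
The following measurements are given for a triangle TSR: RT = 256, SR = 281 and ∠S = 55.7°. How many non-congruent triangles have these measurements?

2

SR·sin S = 281·sin(55.7°) ≈ 232.1.
Since SR sin S < RT < SR (232.1 < 256 < 281), two triangles exist.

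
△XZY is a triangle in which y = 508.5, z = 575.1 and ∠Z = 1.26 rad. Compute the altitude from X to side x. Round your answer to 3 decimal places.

Law of sines: sin Y = y·sin Z/z ≈ 0.84183.
Since z ≥ y, only the acute value applies: ∠Y ≈ 1.001 rad.
Then ∠X = π − ∠Z − ∠Y ≈ 0.881 rad.
Law of sines gives x = z·sin X/sin Z ≈ 465.91.
Area = ½·z·y·sin X ≈ 1.1278e+05.
The altitude from X has length 2·area/x ≈ 484.14.

h_X ≈ 484.138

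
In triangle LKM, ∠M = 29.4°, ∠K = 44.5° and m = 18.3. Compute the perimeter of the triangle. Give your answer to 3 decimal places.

perimeter ≈ 80.245

The third angle is ∠L = 180° − ∠K − ∠M = 106.10°.
Law of sines: l = m·sin L/sin M ≈ 35.816.
Law of sines: k = m·sin K/sin M ≈ 26.129.
Semiperimeter s = (35.816+26.129+18.3)/2 = 40.122.
Perimeter = 35.816 + 26.129 + 18.3 = 80.245.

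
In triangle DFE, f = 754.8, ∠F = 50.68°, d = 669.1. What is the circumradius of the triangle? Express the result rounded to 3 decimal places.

487.837

Law of sines: sin D = d·sin F/f ≈ 0.68578.
Since f ≥ d, only the acute value applies: ∠D ≈ 43.30°.
Then ∠E = 180° − ∠F − ∠D ≈ 86.02°.
Law of sines gives e = f·sin E/sin F ≈ 973.32.
Circumradius = f/(2 sin F) ≈ 487.84.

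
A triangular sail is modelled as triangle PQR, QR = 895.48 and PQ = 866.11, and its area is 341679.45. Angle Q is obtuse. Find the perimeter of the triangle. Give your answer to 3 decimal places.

From area = ½·PQ·QR·sin Q, we get sin Q = 2·area/(PQ·QR) ≈ 0.88109.
Taking the obtuse solution, ∠Q ≈ 118.23°.
Law of cosines then gives RP ≈ 1511.8.
Perimeter = 895.48 + 1511.8 + 866.11 = 3273.4.

3273.429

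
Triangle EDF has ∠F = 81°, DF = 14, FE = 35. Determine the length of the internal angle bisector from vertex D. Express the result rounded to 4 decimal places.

By the law of cosines, ED² = DF² + FE² − 2·DF·FE·cos F = 1267.7, so ED ≈ 35.605.
Law of cosines again: cos D = (ED² + DF² − FE²)/(2·ED·DF) ≈ 0.23943, so ∠D ≈ 76.15°.
The bisector from D has length 2·ED·DF·cos(∠D/2)/(ED+DF) ≈ 15.821.

15.8212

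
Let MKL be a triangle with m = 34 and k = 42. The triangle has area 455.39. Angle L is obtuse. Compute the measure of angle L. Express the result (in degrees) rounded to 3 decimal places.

From area = ½·m·k·sin L, we get sin L = 2·area/(m·k) ≈ 0.63780.
Taking the obtuse solution, ∠L ≈ 140.37°.

140.372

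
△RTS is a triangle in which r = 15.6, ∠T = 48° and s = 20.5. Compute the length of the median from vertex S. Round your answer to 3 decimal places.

11.595

By the law of cosines, t² = s² + r² − 2·s·r·cos T = 235.63, so t ≈ 15.35.
Median from S: ½√(2·r² + 2·t² − s²) ≈ 11.595.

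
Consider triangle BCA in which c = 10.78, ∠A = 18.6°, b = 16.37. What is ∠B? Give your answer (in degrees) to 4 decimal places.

By the law of cosines, a² = b² + c² − 2·b·c·cos A = 49.683, so a ≈ 7.0486.
Law of cosines again: cos B = (c² + a² − b²)/(2·c·a) ≈ -0.67176, so ∠B ≈ 132.20°.

132.2032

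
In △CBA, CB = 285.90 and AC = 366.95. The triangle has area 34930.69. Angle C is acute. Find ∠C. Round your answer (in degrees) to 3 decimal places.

From area = ½·AC·CB·sin C, we get sin C = 2·area/(AC·CB) ≈ 0.66591.
Taking the acute solution, ∠C ≈ 41.75°.

∠C ≈ 41.752°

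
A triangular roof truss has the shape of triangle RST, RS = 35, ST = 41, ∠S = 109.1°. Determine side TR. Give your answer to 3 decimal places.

By the law of cosines, TR² = RS² + ST² − 2·RS·ST·cos S = 3845.1, so TR ≈ 62.009.

62.009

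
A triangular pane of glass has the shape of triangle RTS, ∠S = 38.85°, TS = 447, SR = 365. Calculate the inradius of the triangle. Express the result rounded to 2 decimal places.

r ≈ 93.64

By the law of cosines, RT² = TS² + SR² − 2·TS·SR·cos S = 78907, so RT ≈ 280.9.
Area = ½·TS·SR·sin S ≈ 51172.
Semiperimeter s = (447+365+280.9)/2 = 546.45.
Inradius = area/s = 51172/546.45 ≈ 93.645.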